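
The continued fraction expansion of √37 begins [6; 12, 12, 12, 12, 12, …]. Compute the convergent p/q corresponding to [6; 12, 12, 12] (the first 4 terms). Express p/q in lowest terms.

Start with 12.
12 + 1/(12/1) = 12 + 1/12 = 145/12
12 + 1/(145/12) = 12 + 12/145 = 1752/145
6 + 1/(1752/145) = 6 + 145/1752 = 10657/1752

10657/1752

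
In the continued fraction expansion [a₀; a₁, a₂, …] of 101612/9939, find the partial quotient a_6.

7

Repeatedly divide and take the remainder:
⌊101612/9939⌋ = 10, remainder 2222
⌊9939/2222⌋ = 4, remainder 1051
⌊2222/1051⌋ = 2, remainder 120
⌊1051/120⌋ = 8, remainder 91
⌊120/91⌋ = 1, remainder 29
⌊91/29⌋ = 3, remainder 4
⌊29/4⌋ = 7, remainder 1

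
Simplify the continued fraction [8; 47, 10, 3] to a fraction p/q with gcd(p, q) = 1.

a_0 = 8: 8/1
a_1 = 47: 377/47
a_2 = 10: 3778/471
a_3 = 3: 11711/1460

11711/1460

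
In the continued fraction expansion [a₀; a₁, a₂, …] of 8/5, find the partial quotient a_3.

⌊8/5⌋ = 1, remainder 3
⌊5/3⌋ = 1, remainder 2
⌊3/2⌋ = 1, remainder 1
⌊2/1⌋ = 2, remainder 0

2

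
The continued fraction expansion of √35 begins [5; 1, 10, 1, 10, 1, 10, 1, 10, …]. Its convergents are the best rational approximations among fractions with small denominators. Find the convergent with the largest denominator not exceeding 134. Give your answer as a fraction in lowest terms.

a_0 = 5: 5/1  (≤ bound)
a_1 = 1: 6/1  (≤ bound)
a_2 = 10: 65/11  (≤ bound)
a_3 = 1: 71/12  (≤ bound)
a_4 = 10: 775/131  (≤ bound)
a_5 = 1: 846/143  (> 134, stop)

775/131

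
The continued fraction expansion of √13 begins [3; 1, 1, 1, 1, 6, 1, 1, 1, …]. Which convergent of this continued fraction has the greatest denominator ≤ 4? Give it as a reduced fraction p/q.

a_0 = 3: 3/1  (≤ bound)
a_1 = 1: 4/1  (≤ bound)
a_2 = 1: 7/2  (≤ bound)
a_3 = 1: 11/3  (≤ bound)
a_4 = 1: 18/5  (> 4, stop)

11/3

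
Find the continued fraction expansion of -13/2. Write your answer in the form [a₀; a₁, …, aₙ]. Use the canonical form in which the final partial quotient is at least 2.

-13 = -7·2 + 1, so a_0 = -7
2 = 2·1 + 0, so a_1 = 2

[-7; 2]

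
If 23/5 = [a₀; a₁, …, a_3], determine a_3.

⌊23/5⌋ = 4, remainder 3
⌊5/3⌋ = 1, remainder 2
⌊3/2⌋ = 1, remainder 1
⌊2/1⌋ = 2, remainder 0

2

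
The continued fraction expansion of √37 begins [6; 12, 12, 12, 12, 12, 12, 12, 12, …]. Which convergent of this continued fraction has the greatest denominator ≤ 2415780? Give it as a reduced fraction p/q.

1555849/255780

a_0 = 6: 6/1  (≤ bound)
a_1 = 12: 73/12  (≤ bound)
a_2 = 12: 882/145  (≤ bound)
a_3 = 12: 10657/1752  (≤ bound)
a_4 = 12: 128766/21169  (≤ bound)
a_5 = 12: 1555849/255780  (≤ bound)
a_6 = 12: 18798954/3090529  (> 2415780, stop)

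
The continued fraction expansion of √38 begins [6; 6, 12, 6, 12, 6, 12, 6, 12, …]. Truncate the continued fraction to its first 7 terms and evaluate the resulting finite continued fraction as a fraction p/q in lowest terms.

2463306/399601

Start with 12.
6 + 1/(12/1) = 6 + 1/12 = 73/12
12 + 1/(73/12) = 12 + 12/73 = 888/73
6 + 1/(888/73) = 6 + 73/888 = 5401/888
12 + 1/(5401/888) = 12 + 888/5401 = 65700/5401
6 + 1/(65700/5401) = 6 + 5401/65700 = 399601/65700
6 + 1/(399601/65700) = 6 + 65700/399601 = 2463306/399601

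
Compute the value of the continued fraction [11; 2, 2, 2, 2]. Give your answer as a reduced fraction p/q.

Start with 2.
2 + 1/(2/1) = 2 + 1/2 = 5/2
2 + 1/(5/2) = 2 + 2/5 = 12/5
2 + 1/(12/5) = 2 + 5/12 = 29/12
11 + 1/(29/12) = 11 + 12/29 = 331/29

331/29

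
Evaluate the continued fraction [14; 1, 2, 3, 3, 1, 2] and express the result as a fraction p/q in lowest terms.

a_0 = 14: 14/1
a_1 = 1: 15/1
a_2 = 2: 44/3
a_3 = 3: 147/10
a_4 = 3: 485/33
a_5 = 1: 632/43
a_6 = 2: 1749/119

1749/119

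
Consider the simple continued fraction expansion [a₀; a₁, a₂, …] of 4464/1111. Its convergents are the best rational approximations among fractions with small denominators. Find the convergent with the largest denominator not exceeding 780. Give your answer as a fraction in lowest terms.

2009/500

a_0 = 4: 4/1  (≤ bound)
a_1 = 55: 221/55  (≤ bound)
a_2 = 1: 225/56  (≤ bound)
a_3 = 1: 446/111  (≤ bound)
a_4 = 4: 2009/500  (≤ bound)
a_5 = 2: 4464/1111  (> 780, stop)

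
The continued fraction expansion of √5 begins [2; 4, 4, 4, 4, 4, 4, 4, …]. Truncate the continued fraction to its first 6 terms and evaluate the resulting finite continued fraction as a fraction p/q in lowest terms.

a_0 = 2: 2/1
a_1 = 4: 9/4
a_2 = 4: 38/17
a_3 = 4: 161/72
a_4 = 4: 682/305
a_5 = 4: 2889/1292

2889/1292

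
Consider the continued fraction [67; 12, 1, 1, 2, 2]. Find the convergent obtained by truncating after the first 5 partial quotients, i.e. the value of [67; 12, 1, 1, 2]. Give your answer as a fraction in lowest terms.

4226/63

Start with 2.
1 + 1/(2/1) = 1 + 1/2 = 3/2
1 + 1/(3/2) = 1 + 2/3 = 5/3
12 + 1/(5/3) = 12 + 3/5 = 63/5
67 + 1/(63/5) = 67 + 5/63 = 4226/63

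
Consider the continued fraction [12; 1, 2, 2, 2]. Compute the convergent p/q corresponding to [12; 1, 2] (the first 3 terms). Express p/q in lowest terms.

38/3

a_0 = 12: 12/1
a_1 = 1: 13/1
a_2 = 2: 38/3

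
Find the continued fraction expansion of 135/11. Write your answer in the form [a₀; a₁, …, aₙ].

Run the Euclidean algorithm, recording each quotient:
135 = 12·11 + 3, so a_0 = 12
11 = 3·3 + 2, so a_1 = 3
3 = 1·2 + 1, so a_2 = 1
2 = 2·1 + 0, so a_3 = 2

[12; 3, 1, 2]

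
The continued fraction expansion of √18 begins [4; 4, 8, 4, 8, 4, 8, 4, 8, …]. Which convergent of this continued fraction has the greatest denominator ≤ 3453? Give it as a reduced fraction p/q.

4756/1121

a_0 = 4: 4/1  (≤ bound)
a_1 = 4: 17/4  (≤ bound)
a_2 = 8: 140/33  (≤ bound)
a_3 = 4: 577/136  (≤ bound)
a_4 = 8: 4756/1121  (≤ bound)
a_5 = 4: 19601/4620  (> 3453, stop)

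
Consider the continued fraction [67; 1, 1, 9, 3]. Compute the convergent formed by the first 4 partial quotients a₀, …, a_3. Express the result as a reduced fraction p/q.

1283/19

Collapse the nested fraction from the inside out:
Start with 9.
1 + 1/(9/1) = 1 + 1/9 = 10/9
1 + 1/(10/9) = 1 + 9/10 = 19/10
67 + 1/(19/10) = 67 + 10/19 = 1283/19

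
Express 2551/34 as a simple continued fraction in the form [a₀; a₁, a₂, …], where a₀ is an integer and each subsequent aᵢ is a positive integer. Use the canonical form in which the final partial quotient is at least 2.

[75; 34]

Repeatedly divide and take the remainder:
⌊2551/34⌋ = 75, remainder 1
⌊34/1⌋ = 34, remainder 0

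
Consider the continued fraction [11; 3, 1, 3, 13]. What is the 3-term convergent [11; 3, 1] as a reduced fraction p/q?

Start with 1.
3 + 1/(1/1) = 3 + 1/1 = 4/1
11 + 1/(4/1) = 11 + 1/4 = 45/4

45/4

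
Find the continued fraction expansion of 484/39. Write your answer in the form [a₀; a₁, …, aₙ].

[12; 2, 2, 3, 2]

⌊484/39⌋ = 12, remainder 16
⌊39/16⌋ = 2, remainder 7
⌊16/7⌋ = 2, remainder 2
⌊7/2⌋ = 3, remainder 1
⌊2/1⌋ = 2, remainder 0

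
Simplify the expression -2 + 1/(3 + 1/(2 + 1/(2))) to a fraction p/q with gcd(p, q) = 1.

Start with 2.
2 + 1/(2/1) = 2 + 1/2 = 5/2
3 + 1/(5/2) = 3 + 2/5 = 17/5
-2 + 1/(17/5) = -2 + 5/17 = -29/17

-29/17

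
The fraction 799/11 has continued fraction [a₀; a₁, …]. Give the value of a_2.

1

799 = 72·11 + 7, so a_0 = 72
11 = 1·7 + 4, so a_1 = 1
7 = 1·4 + 3, so a_2 = 1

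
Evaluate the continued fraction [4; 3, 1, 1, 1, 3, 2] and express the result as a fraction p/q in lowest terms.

Starting at the tail and folding back:
Start with 2.
3 + 1/(2/1) = 3 + 1/2 = 7/2
1 + 1/(7/2) = 1 + 2/7 = 9/7
1 + 1/(9/7) = 1 + 7/9 = 16/9
1 + 1/(16/9) = 1 + 9/16 = 25/16
3 + 1/(25/16) = 3 + 16/25 = 91/25
4 + 1/(91/25) = 4 + 25/91 = 389/91

389/91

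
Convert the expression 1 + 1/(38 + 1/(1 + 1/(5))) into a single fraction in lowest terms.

Compute successive convergents:
a_0 = 1: 1/1
a_1 = 38: 39/38
a_2 = 1: 40/39
a_3 = 5: 239/233

239/233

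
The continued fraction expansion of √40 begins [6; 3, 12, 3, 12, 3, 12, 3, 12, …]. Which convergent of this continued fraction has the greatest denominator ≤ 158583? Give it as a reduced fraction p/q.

a_0 = 6: 6/1  (≤ bound)
a_1 = 3: 19/3  (≤ bound)
a_2 = 12: 234/37  (≤ bound)
a_3 = 3: 721/114  (≤ bound)
a_4 = 12: 8886/1405  (≤ bound)
a_5 = 3: 27379/4329  (≤ bound)
a_6 = 12: 337434/53353  (≤ bound)
a_7 = 3: 1039681/164388  (> 158583, stop)

337434/53353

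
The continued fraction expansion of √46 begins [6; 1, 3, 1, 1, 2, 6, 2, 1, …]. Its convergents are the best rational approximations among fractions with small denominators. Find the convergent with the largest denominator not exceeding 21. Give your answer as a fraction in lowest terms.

61/9

a_0 = 6: 6/1  (≤ bound)
a_1 = 1: 7/1  (≤ bound)
a_2 = 3: 27/4  (≤ bound)
a_3 = 1: 34/5  (≤ bound)
a_4 = 1: 61/9  (≤ bound)
a_5 = 2: 156/23  (> 21, stop)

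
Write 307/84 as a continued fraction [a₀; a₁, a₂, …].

307 ÷ 84 → quotient 3, remainder 55
84 ÷ 55 → quotient 1, remainder 29
55 ÷ 29 → quotient 1, remainder 26
29 ÷ 26 → quotient 1, remainder 3
26 ÷ 3 → quotient 8, remainder 2
3 ÷ 2 → quotient 1, remainder 1
2 ÷ 1 → quotient 2, remainder 0

[3; 1, 1, 1, 8, 1, 2]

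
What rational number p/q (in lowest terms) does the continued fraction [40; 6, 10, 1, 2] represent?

Collapse the nested fraction from the inside out:
Start with 2.
1 + 1/(2/1) = 1 + 1/2 = 3/2
10 + 1/(3/2) = 10 + 2/3 = 32/3
6 + 1/(32/3) = 6 + 3/32 = 195/32
40 + 1/(195/32) = 40 + 32/195 = 7832/195

7832/195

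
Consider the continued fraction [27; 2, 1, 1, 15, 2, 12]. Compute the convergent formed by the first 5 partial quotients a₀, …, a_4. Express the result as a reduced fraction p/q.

2137/78

Start with 15.
1 + 1/(15/1) = 1 + 1/15 = 16/15
1 + 1/(16/15) = 1 + 15/16 = 31/16
2 + 1/(31/16) = 2 + 16/31 = 78/31
27 + 1/(78/31) = 27 + 31/78 = 2137/78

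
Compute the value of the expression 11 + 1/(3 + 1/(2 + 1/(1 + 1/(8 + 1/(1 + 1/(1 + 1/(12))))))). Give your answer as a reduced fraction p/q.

26044/2305

Starting at the tail and folding back:
Start with 12.
1 + 1/(12/1) = 1 + 1/12 = 13/12
1 + 1/(13/12) = 1 + 12/13 = 25/13
8 + 1/(25/13) = 8 + 13/25 = 213/25
1 + 1/(213/25) = 1 + 25/213 = 238/213
2 + 1/(238/213) = 2 + 213/238 = 689/238
3 + 1/(689/238) = 3 + 238/689 = 2305/689
11 + 1/(2305/689) = 11 + 689/2305 = 26044/2305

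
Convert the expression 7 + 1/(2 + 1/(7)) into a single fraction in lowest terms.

112/15

Compute successive convergents:
a_0 = 7: 7/1
a_1 = 2: 15/2
a_2 = 7: 112/15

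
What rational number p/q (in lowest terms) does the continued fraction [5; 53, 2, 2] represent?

1340/267

Use the convergent recurrence hₖ = aₖ·hₖ₋₁ + hₖ₋₂ (and likewise for the denominators kₖ):
a_0 = 5: 5/1
a_1 = 53: 266/53
a_2 = 2: 537/107
a_3 = 2: 1340/267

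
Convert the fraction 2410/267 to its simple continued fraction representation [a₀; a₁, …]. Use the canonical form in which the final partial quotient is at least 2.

[9; 38, 7]

⌊2410/267⌋ = 9, remainder 7
⌊267/7⌋ = 38, remainder 1
⌊7/1⌋ = 7, remainder 0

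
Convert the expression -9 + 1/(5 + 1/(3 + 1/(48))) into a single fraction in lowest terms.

Start with 48.
3 + 1/(48/1) = 3 + 1/48 = 145/48
5 + 1/(145/48) = 5 + 48/145 = 773/145
-9 + 1/(773/145) = -9 + 145/773 = -6812/773

-6812/773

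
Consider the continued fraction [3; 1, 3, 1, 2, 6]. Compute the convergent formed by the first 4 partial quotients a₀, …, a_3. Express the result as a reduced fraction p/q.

Use the convergent recurrence hₖ = aₖ·hₖ₋₁ + hₖ₋₂ (and likewise for the denominators kₖ):
a_0 = 3: 3/1
a_1 = 1: 4/1
a_2 = 3: 15/4
a_3 = 1: 19/5

19/5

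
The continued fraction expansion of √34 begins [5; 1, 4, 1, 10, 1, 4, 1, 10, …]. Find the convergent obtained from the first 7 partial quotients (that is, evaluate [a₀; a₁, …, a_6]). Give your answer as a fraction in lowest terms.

Use the convergent recurrence hₖ = aₖ·hₖ₋₁ + hₖ₋₂ (and likewise for the denominators kₖ):
a_0 = 5: 5/1
a_1 = 1: 6/1
a_2 = 4: 29/5
a_3 = 1: 35/6
a_4 = 10: 379/65
a_5 = 1: 414/71
a_6 = 4: 2035/349

2035/349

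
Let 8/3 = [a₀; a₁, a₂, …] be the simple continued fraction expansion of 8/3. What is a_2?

⌊8/3⌋ = 2, remainder 2
⌊3/2⌋ = 1, remainder 1
⌊2/1⌋ = 2, remainder 0

2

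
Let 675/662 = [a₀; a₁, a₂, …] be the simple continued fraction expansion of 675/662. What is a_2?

⌊675/662⌋ = 1, remainder 13
⌊662/13⌋ = 50, remainder 12
⌊13/12⌋ = 1, remainder 1

1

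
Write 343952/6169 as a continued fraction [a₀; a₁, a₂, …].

[55; 1, 3, 12, 2, 60]

343952 = 55·6169 + 4657, so a_0 = 55
6169 = 1·4657 + 1512, so a_1 = 1
4657 = 3·1512 + 121, so a_2 = 3
1512 = 12·121 + 60, so a_3 = 12
121 = 2·60 + 1, so a_4 = 2
60 = 60·1 + 0, so a_5 = 60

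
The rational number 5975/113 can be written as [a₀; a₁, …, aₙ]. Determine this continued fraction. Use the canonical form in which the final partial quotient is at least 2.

5975 ÷ 113 → quotient 52, remainder 99
113 ÷ 99 → quotient 1, remainder 14
99 ÷ 14 → quotient 7, remainder 1
14 ÷ 1 → quotient 14, remainder 0

[52; 1, 7, 14]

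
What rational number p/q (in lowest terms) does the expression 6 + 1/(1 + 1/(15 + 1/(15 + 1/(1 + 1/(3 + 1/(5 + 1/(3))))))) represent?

Start with 3.
5 + 1/(3/1) = 5 + 1/3 = 16/3
3 + 1/(16/3) = 3 + 3/16 = 51/16
1 + 1/(51/16) = 1 + 16/51 = 67/51
15 + 1/(67/51) = 15 + 51/67 = 1056/67
15 + 1/(1056/67) = 15 + 67/1056 = 15907/1056
1 + 1/(15907/1056) = 1 + 1056/15907 = 16963/15907
6 + 1/(16963/15907) = 6 + 15907/16963 = 117685/16963

117685/16963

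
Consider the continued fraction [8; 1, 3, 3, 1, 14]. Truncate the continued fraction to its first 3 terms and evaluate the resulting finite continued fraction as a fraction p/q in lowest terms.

a_0 = 8: 8/1
a_1 = 1: 9/1
a_2 = 3: 35/4

35/4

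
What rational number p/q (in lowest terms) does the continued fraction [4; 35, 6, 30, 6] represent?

Use the convergent recurrence hₖ = aₖ·hₖ₋₁ + hₖ₋₂ (and likewise for the denominators kₖ):
a_0 = 4: 4/1
a_1 = 35: 141/35
a_2 = 6: 850/211
a_3 = 30: 25641/6365
a_4 = 6: 154696/38401

154696/38401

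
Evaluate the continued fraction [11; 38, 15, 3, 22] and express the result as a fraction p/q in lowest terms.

Compute successive convergents:
a_0 = 11: 11/1
a_1 = 38: 419/38
a_2 = 15: 6296/571
a_3 = 3: 19307/1751
a_4 = 22: 431050/39093

431050/39093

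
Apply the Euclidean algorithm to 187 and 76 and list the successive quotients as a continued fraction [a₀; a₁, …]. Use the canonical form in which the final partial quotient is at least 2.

[2; 2, 5, 1, 5]

Apply division with remainder until the remainder is 0:
187 = 2·76 + 35, so a_0 = 2
76 = 2·35 + 6, so a_1 = 2
35 = 5·6 + 5, so a_2 = 5
6 = 1·5 + 1, so a_3 = 1
5 = 5·1 + 0, so a_4 = 5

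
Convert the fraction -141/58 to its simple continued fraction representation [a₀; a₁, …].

[-3; 1, 1, 3, 8]

⌊-141/58⌋ = -3, remainder 33
⌊58/33⌋ = 1, remainder 25
⌊33/25⌋ = 1, remainder 8
⌊25/8⌋ = 3, remainder 1
⌊8/1⌋ = 8, remainder 0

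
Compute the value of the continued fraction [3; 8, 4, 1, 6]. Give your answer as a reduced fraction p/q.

Use the convergent recurrence hₖ = aₖ·hₖ₋₁ + hₖ₋₂ (and likewise for the denominators kₖ):
a_0 = 3: 3/1
a_1 = 8: 25/8
a_2 = 4: 103/33
a_3 = 1: 128/41
a_4 = 6: 871/279

871/279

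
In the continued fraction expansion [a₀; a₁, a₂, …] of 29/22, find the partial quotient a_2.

29 ÷ 22 → quotient 1, remainder 7
22 ÷ 7 → quotient 3, remainder 1
7 ÷ 1 → quotient 7, remainder 0

7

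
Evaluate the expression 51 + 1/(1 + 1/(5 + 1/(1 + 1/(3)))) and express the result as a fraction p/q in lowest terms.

a_0 = 51: 51/1
a_1 = 1: 52/1
a_2 = 5: 311/6
a_3 = 1: 363/7
a_4 = 3: 1400/27

1400/27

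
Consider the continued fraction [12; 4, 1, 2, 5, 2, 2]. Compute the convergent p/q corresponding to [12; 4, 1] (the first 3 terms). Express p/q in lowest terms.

61/5

Starting at the tail and folding back:
Start with 1.
4 + 1/(1/1) = 4 + 1/1 = 5/1
12 + 1/(5/1) = 12 + 1/5 = 61/5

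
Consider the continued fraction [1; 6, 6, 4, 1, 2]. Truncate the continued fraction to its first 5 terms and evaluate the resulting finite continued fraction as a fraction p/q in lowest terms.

222/191

Build up convergents one term at a time:
a_0 = 1: 1/1
a_1 = 6: 7/6
a_2 = 6: 43/37
a_3 = 4: 179/154
a_4 = 1: 222/191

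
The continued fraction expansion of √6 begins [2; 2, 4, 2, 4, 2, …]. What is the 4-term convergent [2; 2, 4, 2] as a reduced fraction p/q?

49/20

Build up convergents one term at a time:
a_0 = 2: 2/1
a_1 = 2: 5/2
a_2 = 4: 22/9
a_3 = 2: 49/20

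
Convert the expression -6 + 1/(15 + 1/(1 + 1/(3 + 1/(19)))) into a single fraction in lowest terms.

-7201/1213

Start with 19.
3 + 1/(19/1) = 3 + 1/19 = 58/19
1 + 1/(58/19) = 1 + 19/58 = 77/58
15 + 1/(77/58) = 15 + 58/77 = 1213/77
-6 + 1/(1213/77) = -6 + 77/1213 = -7201/1213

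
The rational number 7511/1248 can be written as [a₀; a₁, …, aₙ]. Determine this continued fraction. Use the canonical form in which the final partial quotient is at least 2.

[6; 54, 3, 1, 5]

7511 = 6·1248 + 23, so a_0 = 6
1248 = 54·23 + 6, so a_1 = 54
23 = 3·6 + 5, so a_2 = 3
6 = 1·5 + 1, so a_3 = 1
5 = 5·1 + 0, so a_4 = 5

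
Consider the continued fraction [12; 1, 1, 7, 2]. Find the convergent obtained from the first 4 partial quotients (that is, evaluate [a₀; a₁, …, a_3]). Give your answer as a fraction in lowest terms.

a_0 = 12: 12/1
a_1 = 1: 13/1
a_2 = 1: 25/2
a_3 = 7: 188/15

188/15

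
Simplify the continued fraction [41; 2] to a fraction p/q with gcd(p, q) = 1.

83/2

Start with 2.
41 + 1/(2/1) = 41 + 1/2 = 83/2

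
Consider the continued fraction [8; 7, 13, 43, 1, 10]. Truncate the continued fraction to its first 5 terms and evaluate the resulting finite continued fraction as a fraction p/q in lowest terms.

Collapse the nested fraction from the inside out:
Start with 1.
43 + 1/(1/1) = 43 + 1/1 = 44/1
13 + 1/(44/1) = 13 + 1/44 = 573/44
7 + 1/(573/44) = 7 + 44/573 = 4055/573
8 + 1/(4055/573) = 8 + 573/4055 = 33013/4055

33013/4055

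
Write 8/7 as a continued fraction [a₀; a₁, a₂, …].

[1; 7]

⌊8/7⌋ = 1, remainder 1
⌊7/1⌋ = 7, remainder 0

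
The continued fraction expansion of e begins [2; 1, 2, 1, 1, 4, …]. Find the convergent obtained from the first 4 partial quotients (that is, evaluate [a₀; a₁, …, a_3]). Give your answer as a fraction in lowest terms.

a_0 = 2: 2/1
a_1 = 1: 3/1
a_2 = 2: 8/3
a_3 = 1: 11/4

11/4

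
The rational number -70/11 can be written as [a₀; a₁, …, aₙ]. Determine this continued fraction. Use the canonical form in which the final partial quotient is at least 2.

[-7; 1, 1, 1, 3]

Repeatedly divide and take the remainder:
-70 ÷ 11 → quotient -7, remainder 7
11 ÷ 7 → quotient 1, remainder 4
7 ÷ 4 → quotient 1, remainder 3
4 ÷ 3 → quotient 1, remainder 1
3 ÷ 1 → quotient 3, remainder 0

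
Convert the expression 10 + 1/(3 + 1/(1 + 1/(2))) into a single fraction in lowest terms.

113/11

Compute successive convergents:
a_0 = 10: 10/1
a_1 = 3: 31/3
a_2 = 1: 41/4
a_3 = 2: 113/11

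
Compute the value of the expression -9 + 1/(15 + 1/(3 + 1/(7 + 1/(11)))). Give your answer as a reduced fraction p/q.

-33532/3753

Start with 11.
7 + 1/(11/1) = 7 + 1/11 = 78/11
3 + 1/(78/11) = 3 + 11/78 = 245/78
15 + 1/(245/78) = 15 + 78/245 = 3753/245
-9 + 1/(3753/245) = -9 + 245/3753 = -33532/3753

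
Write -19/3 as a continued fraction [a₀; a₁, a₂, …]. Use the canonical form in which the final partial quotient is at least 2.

-19 = -7·3 + 2, so a_0 = -7
3 = 1·2 + 1, so a_1 = 1
2 = 2·1 + 0, so a_2 = 2

[-7; 1, 2]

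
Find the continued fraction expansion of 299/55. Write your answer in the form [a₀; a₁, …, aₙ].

[5; 2, 3, 2, 3]

299 = 5·55 + 24, so a_0 = 5
55 = 2·24 + 7, so a_1 = 2
24 = 3·7 + 3, so a_2 = 3
7 = 2·3 + 1, so a_3 = 2
3 = 3·1 + 0, so a_4 = 3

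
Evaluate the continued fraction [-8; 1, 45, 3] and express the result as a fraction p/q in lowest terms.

-976/139

Starting at the tail and folding back:
Start with 3.
45 + 1/(3/1) = 45 + 1/3 = 136/3
1 + 1/(136/3) = 1 + 3/136 = 139/136
-8 + 1/(139/136) = -8 + 136/139 = -976/139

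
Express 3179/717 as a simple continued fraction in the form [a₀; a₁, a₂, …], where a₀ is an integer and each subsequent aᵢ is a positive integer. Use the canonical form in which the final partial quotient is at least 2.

[4; 2, 3, 3, 1, 1, 1, 8]

3179 ÷ 717 → quotient 4, remainder 311
717 ÷ 311 → quotient 2, remainder 95
311 ÷ 95 → quotient 3, remainder 26
95 ÷ 26 → quotient 3, remainder 17
26 ÷ 17 → quotient 1, remainder 9
17 ÷ 9 → quotient 1, remainder 8
9 ÷ 8 → quotient 1, remainder 1
8 ÷ 1 → quotient 8, remainder 0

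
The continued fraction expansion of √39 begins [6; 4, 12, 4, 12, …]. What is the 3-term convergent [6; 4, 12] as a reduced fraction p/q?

Use the convergent recurrence hₖ = aₖ·hₖ₋₁ + hₖ₋₂ (and likewise for the denominators kₖ):
a_0 = 6: 6/1
a_1 = 4: 25/4
a_2 = 12: 306/49

306/49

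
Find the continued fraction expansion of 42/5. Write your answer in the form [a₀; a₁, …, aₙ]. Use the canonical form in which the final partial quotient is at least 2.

[8; 2, 2]

Apply division with remainder until the remainder is 0:
42 = 8·5 + 2, so a_0 = 8
5 = 2·2 + 1, so a_1 = 2
2 = 2·1 + 0, so a_2 = 2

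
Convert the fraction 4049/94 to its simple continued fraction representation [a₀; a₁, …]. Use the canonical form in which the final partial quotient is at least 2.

4049 = 43·94 + 7, so a_0 = 43
94 = 13·7 + 3, so a_1 = 13
7 = 2·3 + 1, so a_2 = 2
3 = 3·1 + 0, so a_3 = 3

[43; 13, 2, 3]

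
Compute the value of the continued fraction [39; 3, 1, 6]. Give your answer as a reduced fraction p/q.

1060/27

Start with 6.
1 + 1/(6/1) = 1 + 1/6 = 7/6
3 + 1/(7/6) = 3 + 6/7 = 27/7
39 + 1/(27/7) = 39 + 7/27 = 1060/27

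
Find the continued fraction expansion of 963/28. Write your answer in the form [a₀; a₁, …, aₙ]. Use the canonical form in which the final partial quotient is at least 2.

Apply division with remainder until the remainder is 0:
963 ÷ 28 → quotient 34, remainder 11
28 ÷ 11 → quotient 2, remainder 6
11 ÷ 6 → quotient 1, remainder 5
6 ÷ 5 → quotient 1, remainder 1
5 ÷ 1 → quotient 5, remainder 0

[34; 2, 1, 1, 5]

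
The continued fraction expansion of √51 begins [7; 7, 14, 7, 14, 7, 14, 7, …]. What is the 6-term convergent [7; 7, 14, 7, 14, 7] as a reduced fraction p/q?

Start with 7.
14 + 1/(7/1) = 14 + 1/7 = 99/7
7 + 1/(99/7) = 7 + 7/99 = 700/99
14 + 1/(700/99) = 14 + 99/700 = 9899/700
7 + 1/(9899/700) = 7 + 700/9899 = 69993/9899
7 + 1/(69993/9899) = 7 + 9899/69993 = 499850/69993

499850/69993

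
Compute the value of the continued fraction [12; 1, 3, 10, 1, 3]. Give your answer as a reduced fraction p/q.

Collapse the nested fraction from the inside out:
Start with 3.
1 + 1/(3/1) = 1 + 1/3 = 4/3
10 + 1/(4/3) = 10 + 3/4 = 43/4
3 + 1/(43/4) = 3 + 4/43 = 133/43
1 + 1/(133/43) = 1 + 43/133 = 176/133
12 + 1/(176/133) = 12 + 133/176 = 2245/176

2245/176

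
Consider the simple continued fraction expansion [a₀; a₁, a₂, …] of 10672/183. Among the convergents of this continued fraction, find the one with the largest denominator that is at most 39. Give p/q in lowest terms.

1108/19

a_0 = 58: 58/1  (≤ bound)
a_1 = 3: 175/3  (≤ bound)
a_2 = 6: 1108/19  (≤ bound)
a_3 = 2: 2391/41  (> 39, stop)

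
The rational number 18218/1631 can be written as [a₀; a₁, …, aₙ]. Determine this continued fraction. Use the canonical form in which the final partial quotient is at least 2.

[11; 5, 1, 7, 1, 14, 2]

Apply division with remainder until the remainder is 0:
18218 = 11·1631 + 277, so a_0 = 11
1631 = 5·277 + 246, so a_1 = 5
277 = 1·246 + 31, so a_2 = 1
246 = 7·31 + 29, so a_3 = 7
31 = 1·29 + 2, so a_4 = 1
29 = 14·2 + 1, so a_5 = 14
2 = 2·1 + 0, so a_6 = 2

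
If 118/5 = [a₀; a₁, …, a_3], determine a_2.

1

⌊118/5⌋ = 23, remainder 3
⌊5/3⌋ = 1, remainder 2
⌊3/2⌋ = 1, remainder 1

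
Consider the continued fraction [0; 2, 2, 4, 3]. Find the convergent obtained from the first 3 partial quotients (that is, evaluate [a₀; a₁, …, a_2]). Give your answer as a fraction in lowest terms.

2/5

a_0 = 0: 0/1
a_1 = 2: 1/2
a_2 = 2: 2/5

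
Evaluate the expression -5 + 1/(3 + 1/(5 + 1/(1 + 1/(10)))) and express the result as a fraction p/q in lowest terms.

a_0 = -5: -5/1
a_1 = 3: -14/3
a_2 = 5: -75/16
a_3 = 1: -89/19
a_4 = 10: -965/206

-965/206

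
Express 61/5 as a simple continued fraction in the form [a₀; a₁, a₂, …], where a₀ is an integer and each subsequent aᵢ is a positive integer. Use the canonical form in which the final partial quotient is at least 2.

Run the Euclidean algorithm, recording each quotient:
⌊61/5⌋ = 12, remainder 1
⌊5/1⌋ = 5, remainder 0

[12; 5]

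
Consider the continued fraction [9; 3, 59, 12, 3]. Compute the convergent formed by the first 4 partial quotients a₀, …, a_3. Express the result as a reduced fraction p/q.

19960/2139

a_0 = 9: 9/1
a_1 = 3: 28/3
a_2 = 59: 1661/178
a_3 = 12: 19960/2139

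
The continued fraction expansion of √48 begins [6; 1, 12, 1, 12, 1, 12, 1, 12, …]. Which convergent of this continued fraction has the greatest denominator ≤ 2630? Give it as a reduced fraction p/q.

17466/2521

a_0 = 6: 6/1  (≤ bound)
a_1 = 1: 7/1  (≤ bound)
a_2 = 12: 90/13  (≤ bound)
a_3 = 1: 97/14  (≤ bound)
a_4 = 12: 1254/181  (≤ bound)
a_5 = 1: 1351/195  (≤ bound)
a_6 = 12: 17466/2521  (≤ bound)
a_7 = 1: 18817/2716  (> 2630, stop)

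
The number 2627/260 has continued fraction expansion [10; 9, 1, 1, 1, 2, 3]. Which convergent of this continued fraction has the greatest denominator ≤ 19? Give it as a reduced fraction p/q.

a_0 = 10: 10/1  (≤ bound)
a_1 = 9: 91/9  (≤ bound)
a_2 = 1: 101/10  (≤ bound)
a_3 = 1: 192/19  (≤ bound)
a_4 = 1: 293/29  (> 19, stop)

192/19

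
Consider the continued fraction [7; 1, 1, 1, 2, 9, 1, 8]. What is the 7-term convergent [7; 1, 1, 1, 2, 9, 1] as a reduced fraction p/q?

a_0 = 7: 7/1
a_1 = 1: 8/1
a_2 = 1: 15/2
a_3 = 1: 23/3
a_4 = 2: 61/8
a_5 = 9: 572/75
a_6 = 1: 633/83

633/83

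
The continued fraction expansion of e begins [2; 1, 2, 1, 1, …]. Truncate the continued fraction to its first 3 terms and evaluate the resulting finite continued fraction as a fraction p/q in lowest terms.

Start with 2.
1 + 1/(2/1) = 1 + 1/2 = 3/2
2 + 1/(3/2) = 2 + 2/3 = 8/3

8/3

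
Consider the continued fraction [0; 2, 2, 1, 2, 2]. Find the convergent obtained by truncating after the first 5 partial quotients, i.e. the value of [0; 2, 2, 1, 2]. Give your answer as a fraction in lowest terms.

Collapse the nested fraction from the inside out:
Start with 2.
1 + 1/(2/1) = 1 + 1/2 = 3/2
2 + 1/(3/2) = 2 + 2/3 = 8/3
2 + 1/(8/3) = 2 + 3/8 = 19/8
0 + 1/(19/8) = 0 + 8/19 = 8/19

8/19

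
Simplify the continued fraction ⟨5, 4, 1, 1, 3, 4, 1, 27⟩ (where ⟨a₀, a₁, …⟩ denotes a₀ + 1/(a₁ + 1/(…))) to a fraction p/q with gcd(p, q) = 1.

Start with 27.
1 + 1/(27/1) = 1 + 1/27 = 28/27
4 + 1/(28/27) = 4 + 27/28 = 139/28
3 + 1/(139/28) = 3 + 28/139 = 445/139
1 + 1/(445/139) = 1 + 139/445 = 584/445
1 + 1/(584/445) = 1 + 445/584 = 1029/584
4 + 1/(1029/584) = 4 + 584/1029 = 4700/1029
5 + 1/(4700/1029) = 5 + 1029/4700 = 24529/4700

24529/4700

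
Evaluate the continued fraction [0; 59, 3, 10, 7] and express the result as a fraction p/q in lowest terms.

Work from the innermost term outward:
Start with 7.
10 + 1/(7/1) = 10 + 1/7 = 71/7
3 + 1/(71/7) = 3 + 7/71 = 220/71
59 + 1/(220/71) = 59 + 71/220 = 13051/220
0 + 1/(13051/220) = 0 + 220/13051 = 220/13051

220/13051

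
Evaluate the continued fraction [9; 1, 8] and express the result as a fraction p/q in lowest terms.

Start with 8.
1 + 1/(8/1) = 1 + 1/8 = 9/8
9 + 1/(9/8) = 9 + 8/9 = 89/9

89/9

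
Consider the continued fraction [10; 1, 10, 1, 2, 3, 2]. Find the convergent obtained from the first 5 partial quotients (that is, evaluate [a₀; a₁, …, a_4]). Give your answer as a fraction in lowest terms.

Build up convergents one term at a time:
a_0 = 10: 10/1
a_1 = 1: 11/1
a_2 = 10: 120/11
a_3 = 1: 131/12
a_4 = 2: 382/35

382/35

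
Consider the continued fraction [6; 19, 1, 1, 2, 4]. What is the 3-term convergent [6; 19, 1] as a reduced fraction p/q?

121/20

Start with 1.
19 + 1/(1/1) = 19 + 1/1 = 20/1
6 + 1/(20/1) = 6 + 1/20 = 121/20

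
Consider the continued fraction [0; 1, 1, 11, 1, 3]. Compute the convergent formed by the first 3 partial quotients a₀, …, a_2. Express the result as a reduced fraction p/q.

Start with 1.
1 + 1/(1/1) = 1 + 1/1 = 2/1
0 + 1/(2/1) = 0 + 1/2 = 1/2

1/2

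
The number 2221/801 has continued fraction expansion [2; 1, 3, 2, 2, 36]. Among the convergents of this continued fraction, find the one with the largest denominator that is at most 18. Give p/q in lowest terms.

25/9

a_0 = 2: 2/1  (≤ bound)
a_1 = 1: 3/1  (≤ bound)
a_2 = 3: 11/4  (≤ bound)
a_3 = 2: 25/9  (≤ bound)
a_4 = 2: 61/22  (> 18, stop)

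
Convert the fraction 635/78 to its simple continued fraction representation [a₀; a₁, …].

⌊635/78⌋ = 8, remainder 11
⌊78/11⌋ = 7, remainder 1
⌊11/1⌋ = 11, remainder 0

[8; 7, 11]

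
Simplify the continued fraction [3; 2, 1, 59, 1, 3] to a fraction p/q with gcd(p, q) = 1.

2418/725

a_0 = 3: 3/1
a_1 = 2: 7/2
a_2 = 1: 10/3
a_3 = 59: 597/179
a_4 = 1: 607/182
a_5 = 3: 2418/725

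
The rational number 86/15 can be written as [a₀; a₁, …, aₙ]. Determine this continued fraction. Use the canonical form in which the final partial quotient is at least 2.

[5; 1, 2, 1, 3]

Run the Euclidean algorithm, recording each quotient:
86 = 5·15 + 11, so a_0 = 5
15 = 1·11 + 4, so a_1 = 1
11 = 2·4 + 3, so a_2 = 2
4 = 1·3 + 1, so a_3 = 1
3 = 3·1 + 0, so a_4 = 3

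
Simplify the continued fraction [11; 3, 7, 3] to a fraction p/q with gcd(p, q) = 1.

781/69

Use the convergent recurrence hₖ = aₖ·hₖ₋₁ + hₖ₋₂ (and likewise for the denominators kₖ):
a_0 = 11: 11/1
a_1 = 3: 34/3
a_2 = 7: 249/22
a_3 = 3: 781/69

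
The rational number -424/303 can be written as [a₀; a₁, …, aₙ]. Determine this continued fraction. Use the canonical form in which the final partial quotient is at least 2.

-424 = -2·303 + 182, so a_0 = -2
303 = 1·182 + 121, so a_1 = 1
182 = 1·121 + 61, so a_2 = 1
121 = 1·61 + 60, so a_3 = 1
61 = 1·60 + 1, so a_4 = 1
60 = 60·1 + 0, so a_5 = 60

[-2; 1, 1, 1, 1, 60]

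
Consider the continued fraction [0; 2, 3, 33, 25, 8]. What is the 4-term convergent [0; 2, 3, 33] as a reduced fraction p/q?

100/233

Compute successive convergents:
a_0 = 0: 0/1
a_1 = 2: 1/2
a_2 = 3: 3/7
a_3 = 33: 100/233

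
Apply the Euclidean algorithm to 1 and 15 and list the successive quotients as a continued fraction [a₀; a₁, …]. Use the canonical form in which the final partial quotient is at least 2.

[0; 15]

1 ÷ 15 → quotient 0, remainder 1
15 ÷ 1 → quotient 15, remainder 0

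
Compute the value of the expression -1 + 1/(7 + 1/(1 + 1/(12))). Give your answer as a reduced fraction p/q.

-90/103

a_0 = -1: -1/1
a_1 = 7: -6/7
a_2 = 1: -7/8
a_3 = 12: -90/103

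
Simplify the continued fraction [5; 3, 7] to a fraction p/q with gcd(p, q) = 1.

a_0 = 5: 5/1
a_1 = 3: 16/3
a_2 = 7: 117/22

117/22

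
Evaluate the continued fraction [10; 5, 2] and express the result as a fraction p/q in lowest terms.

Start with 2.
5 + 1/(2/1) = 5 + 1/2 = 11/2
10 + 1/(11/2) = 10 + 2/11 = 112/11

112/11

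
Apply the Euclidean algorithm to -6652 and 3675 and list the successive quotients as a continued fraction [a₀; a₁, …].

Apply division with remainder until the remainder is 0:
-6652 ÷ 3675 → quotient -2, remainder 698
3675 ÷ 698 → quotient 5, remainder 185
698 ÷ 185 → quotient 3, remainder 143
185 ÷ 143 → quotient 1, remainder 42
143 ÷ 42 → quotient 3, remainder 17
42 ÷ 17 → quotient 2, remainder 8
17 ÷ 8 → quotient 2, remainder 1
8 ÷ 1 → quotient 8, remainder 0

[-2; 5, 3, 1, 3, 2, 2, 8]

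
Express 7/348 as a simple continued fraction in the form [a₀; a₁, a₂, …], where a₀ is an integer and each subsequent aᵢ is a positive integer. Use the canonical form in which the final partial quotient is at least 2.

[0; 49, 1, 2, 2]

7 ÷ 348 → quotient 0, remainder 7
348 ÷ 7 → quotient 49, remainder 5
7 ÷ 5 → quotient 1, remainder 2
5 ÷ 2 → quotient 2, remainder 1
2 ÷ 1 → quotient 2, remainder 0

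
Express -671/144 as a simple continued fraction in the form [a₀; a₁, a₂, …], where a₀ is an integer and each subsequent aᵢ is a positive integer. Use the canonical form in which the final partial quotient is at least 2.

-671 ÷ 144 → quotient -5, remainder 49
144 ÷ 49 → quotient 2, remainder 46
49 ÷ 46 → quotient 1, remainder 3
46 ÷ 3 → quotient 15, remainder 1
3 ÷ 1 → quotient 3, remainder 0

[-5; 2, 1, 15, 3]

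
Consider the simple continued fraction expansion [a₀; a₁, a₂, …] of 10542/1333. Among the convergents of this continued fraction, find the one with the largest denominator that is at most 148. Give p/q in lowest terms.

List convergents until the denominator exceeds the bound:
a_0 = 7: 7/1  (≤ bound)
a_1 = 1: 8/1  (≤ bound)
a_2 = 9: 79/10  (≤ bound)
a_3 = 1: 87/11  (≤ bound)
a_4 = 12: 1123/142  (≤ bound)
a_5 = 1: 1210/153  (> 148, stop)

1123/142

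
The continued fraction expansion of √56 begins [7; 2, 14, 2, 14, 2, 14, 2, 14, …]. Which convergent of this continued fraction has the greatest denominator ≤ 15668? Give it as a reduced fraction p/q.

List convergents until the denominator exceeds the bound:
a_0 = 7: 7/1  (≤ bound)
a_1 = 2: 15/2  (≤ bound)
a_2 = 14: 217/29  (≤ bound)
a_3 = 2: 449/60  (≤ bound)
a_4 = 14: 6503/869  (≤ bound)
a_5 = 2: 13455/1798  (≤ bound)
a_6 = 14: 194873/26041  (> 15668, stop)

13455/1798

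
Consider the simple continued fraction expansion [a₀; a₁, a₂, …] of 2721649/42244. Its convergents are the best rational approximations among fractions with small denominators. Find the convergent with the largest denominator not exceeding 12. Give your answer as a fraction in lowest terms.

List convergents until the denominator exceeds the bound:
a_0 = 64: 64/1  (≤ bound)
a_1 = 2: 129/2  (≤ bound)
a_2 = 2: 322/5  (≤ bound)
a_3 = 1: 451/7  (≤ bound)
a_4 = 11: 5283/82  (> 12, stop)

451/7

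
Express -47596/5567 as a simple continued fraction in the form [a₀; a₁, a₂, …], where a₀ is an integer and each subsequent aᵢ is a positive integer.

[-9; 2, 4, 1, 1, 6, 1, 36]

Repeatedly divide and take the remainder:
-47596 = -9·5567 + 2507, so a_0 = -9
5567 = 2·2507 + 553, so a_1 = 2
2507 = 4·553 + 295, so a_2 = 4
553 = 1·295 + 258, so a_3 = 1
295 = 1·258 + 37, so a_4 = 1
258 = 6·37 + 36, so a_5 = 6
37 = 1·36 + 1, so a_6 = 1
36 = 36·1 + 0, so a_7 = 36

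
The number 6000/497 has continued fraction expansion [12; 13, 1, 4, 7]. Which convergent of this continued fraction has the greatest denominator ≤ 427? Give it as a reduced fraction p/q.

List convergents until the denominator exceeds the bound:
a_0 = 12: 12/1  (≤ bound)
a_1 = 13: 157/13  (≤ bound)
a_2 = 1: 169/14  (≤ bound)
a_3 = 4: 833/69  (≤ bound)
a_4 = 7: 6000/497  (> 427, stop)

833/69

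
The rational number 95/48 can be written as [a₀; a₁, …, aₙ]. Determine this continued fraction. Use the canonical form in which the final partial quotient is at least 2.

⌊95/48⌋ = 1, remainder 47
⌊48/47⌋ = 1, remainder 1
⌊47/1⌋ = 47, remainder 0

[1; 1, 47]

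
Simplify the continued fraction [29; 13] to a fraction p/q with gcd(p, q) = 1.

378/13

Start with 13.
29 + 1/(13/1) = 29 + 1/13 = 378/13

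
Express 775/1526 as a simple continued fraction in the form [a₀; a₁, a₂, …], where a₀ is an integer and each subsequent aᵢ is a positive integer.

[0; 1, 1, 31, 3, 2, 3]

Apply division with remainder until the remainder is 0:
775 ÷ 1526 → quotient 0, remainder 775
1526 ÷ 775 → quotient 1, remainder 751
775 ÷ 751 → quotient 1, remainder 24
751 ÷ 24 → quotient 31, remainder 7
24 ÷ 7 → quotient 3, remainder 3
7 ÷ 3 → quotient 2, remainder 1
3 ÷ 1 → quotient 3, remainder 0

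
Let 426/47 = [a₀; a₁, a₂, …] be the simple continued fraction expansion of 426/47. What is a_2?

1

426 = 9·47 + 3, so a_0 = 9
47 = 15·3 + 2, so a_1 = 15
3 = 1·2 + 1, so a_2 = 1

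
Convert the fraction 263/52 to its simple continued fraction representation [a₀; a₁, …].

[5; 17, 3]

⌊263/52⌋ = 5, remainder 3
⌊52/3⌋ = 17, remainder 1
⌊3/1⌋ = 3, remainder 0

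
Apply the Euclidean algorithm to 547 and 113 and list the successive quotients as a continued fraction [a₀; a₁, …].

Apply division with remainder until the remainder is 0:
⌊547/113⌋ = 4, remainder 95
⌊113/95⌋ = 1, remainder 18
⌊95/18⌋ = 5, remainder 5
⌊18/5⌋ = 3, remainder 3
⌊5/3⌋ = 1, remainder 2
⌊3/2⌋ = 1, remainder 1
⌊2/1⌋ = 2, remainder 0

[4; 1, 5, 3, 1, 1, 2]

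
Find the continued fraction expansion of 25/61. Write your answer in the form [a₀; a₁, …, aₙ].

[0; 2, 2, 3, 1, 2]

Run the Euclidean algorithm, recording each quotient:
25 = 0·61 + 25, so a_0 = 0
61 = 2·25 + 11, so a_1 = 2
25 = 2·11 + 3, so a_2 = 2
11 = 3·3 + 2, so a_3 = 3
3 = 1·2 + 1, so a_4 = 1
2 = 2·1 + 0, so a_5 = 2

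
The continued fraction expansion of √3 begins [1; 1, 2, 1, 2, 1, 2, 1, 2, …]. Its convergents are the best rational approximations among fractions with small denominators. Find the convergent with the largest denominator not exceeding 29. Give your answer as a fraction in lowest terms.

26/15

a_0 = 1: 1/1  (≤ bound)
a_1 = 1: 2/1  (≤ bound)
a_2 = 2: 5/3  (≤ bound)
a_3 = 1: 7/4  (≤ bound)
a_4 = 2: 19/11  (≤ bound)
a_5 = 1: 26/15  (≤ bound)
a_6 = 2: 71/41  (> 29, stop)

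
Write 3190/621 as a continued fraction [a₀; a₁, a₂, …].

[5; 7, 3, 3, 1, 2, 2]

Repeatedly divide and take the remainder:
3190 = 5·621 + 85, so a_0 = 5
621 = 7·85 + 26, so a_1 = 7
85 = 3·26 + 7, so a_2 = 3
26 = 3·7 + 5, so a_3 = 3
7 = 1·5 + 2, so a_4 = 1
5 = 2·2 + 1, so a_5 = 2
2 = 2·1 + 0, so a_6 = 2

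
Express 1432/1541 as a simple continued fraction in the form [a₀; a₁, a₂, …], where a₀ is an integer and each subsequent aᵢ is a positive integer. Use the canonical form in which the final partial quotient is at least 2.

⌊1432/1541⌋ = 0, remainder 1432
⌊1541/1432⌋ = 1, remainder 109
⌊1432/109⌋ = 13, remainder 15
⌊109/15⌋ = 7, remainder 4
⌊15/4⌋ = 3, remainder 3
⌊4/3⌋ = 1, remainder 1
⌊3/1⌋ = 3, remainder 0

[0; 1, 13, 7, 3, 1, 3]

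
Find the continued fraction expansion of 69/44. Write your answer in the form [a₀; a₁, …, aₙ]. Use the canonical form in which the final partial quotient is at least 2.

69 ÷ 44 → quotient 1, remainder 25
44 ÷ 25 → quotient 1, remainder 19
25 ÷ 19 → quotient 1, remainder 6
19 ÷ 6 → quotient 3, remainder 1
6 ÷ 1 → quotient 6, remainder 0

[1; 1, 1, 3, 6]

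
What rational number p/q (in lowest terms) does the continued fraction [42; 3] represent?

127/3

Start with 3.
42 + 1/(3/1) = 42 + 1/3 = 127/3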